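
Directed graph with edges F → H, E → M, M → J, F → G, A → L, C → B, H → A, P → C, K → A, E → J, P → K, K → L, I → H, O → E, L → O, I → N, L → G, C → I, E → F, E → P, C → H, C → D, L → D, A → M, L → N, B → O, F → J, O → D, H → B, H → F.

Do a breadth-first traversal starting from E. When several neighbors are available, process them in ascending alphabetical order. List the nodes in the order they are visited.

E -> F -> J -> M -> P -> G -> H -> C -> K -> A -> B -> D -> I -> L -> O -> N

Visit E; enqueue F, J, M, P → queue [F, J, M, P]
Visit F; enqueue G, H → queue [J, M, P, G, H]
Visit J → queue [M, P, G, H]
Visit M → queue [P, G, H]
Visit P; enqueue C, K → queue [G, H, C, K]
Visit G → queue [H, C, K]
Visit H; enqueue A, B → queue [C, K, A, B]
Visit C; enqueue D, I → queue [K, A, B, D, I]
Visit K; enqueue L → queue [A, B, D, I, L]
Visit A → queue [B, D, I, L]
Visit B; enqueue O → queue [D, I, L, O]
Visit D → queue [I, L, O]
Visit I; enqueue N → queue [L, O, N]
Visit L → queue [O, N]
Visit O → queue [N]
Visit N → queue []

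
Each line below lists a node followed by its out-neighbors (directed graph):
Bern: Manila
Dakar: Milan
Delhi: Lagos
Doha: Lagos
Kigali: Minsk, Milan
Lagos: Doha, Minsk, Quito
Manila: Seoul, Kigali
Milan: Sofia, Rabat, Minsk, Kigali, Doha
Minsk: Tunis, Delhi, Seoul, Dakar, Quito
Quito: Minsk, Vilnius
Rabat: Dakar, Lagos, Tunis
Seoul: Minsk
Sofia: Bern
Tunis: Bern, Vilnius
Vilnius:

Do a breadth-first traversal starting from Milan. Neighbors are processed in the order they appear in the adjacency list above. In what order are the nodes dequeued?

Visit Milan; enqueue Sofia, Rabat, Minsk, Kigali, Doha → queue [Sofia, Rabat, Minsk, Kigali, Doha]
Visit Sofia; enqueue Bern → queue [Rabat, Minsk, Kigali, Doha, Bern]
Visit Rabat; enqueue Dakar, Lagos, Tunis → queue [Minsk, Kigali, Doha, Bern, Dakar, Lagos, Tunis]
Visit Minsk; enqueue Delhi, Seoul, Quito → queue [Kigali, Doha, Bern, Dakar, Lagos, Tunis, Delhi, Seoul, Quito]
Visit Kigali → queue [Doha, Bern, Dakar, Lagos, Tunis, Delhi, Seoul, Quito]
Visit Doha → queue [Bern, Dakar, Lagos, Tunis, Delhi, Seoul, Quito]
Visit Bern; enqueue Manila → queue [Dakar, Lagos, Tunis, Delhi, Seoul, Quito, Manila]
Visit Dakar → queue [Lagos, Tunis, Delhi, Seoul, Quito, Manila]
Visit Lagos → queue [Tunis, Delhi, Seoul, Quito, Manila]
Visit Tunis; enqueue Vilnius → queue [Delhi, Seoul, Quito, Manila, Vilnius]
Visit Delhi → queue [Seoul, Quito, Manila, Vilnius]
Visit Seoul → queue [Quito, Manila, Vilnius]
Visit Quito → queue [Manila, Vilnius]
Visit Manila → queue [Vilnius]
Visit Vilnius → queue []

Milan -> Sofia -> Rabat -> Minsk -> Kigali -> Doha -> Bern -> Dakar -> Lagos -> Tunis -> Delhi -> Seoul -> Quito -> Manila -> Vilnius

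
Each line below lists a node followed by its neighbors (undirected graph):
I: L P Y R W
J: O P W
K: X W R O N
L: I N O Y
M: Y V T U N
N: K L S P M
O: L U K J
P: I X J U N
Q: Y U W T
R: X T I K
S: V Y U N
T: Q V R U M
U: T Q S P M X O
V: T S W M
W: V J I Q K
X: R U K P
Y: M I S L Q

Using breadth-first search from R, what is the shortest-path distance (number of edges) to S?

3

Level 0: R
Level 1: I, K, T, X
Level 2: L, M, N, O, P, Q, U, V, W, Y
Level 3: J, S
S first appears at level 3.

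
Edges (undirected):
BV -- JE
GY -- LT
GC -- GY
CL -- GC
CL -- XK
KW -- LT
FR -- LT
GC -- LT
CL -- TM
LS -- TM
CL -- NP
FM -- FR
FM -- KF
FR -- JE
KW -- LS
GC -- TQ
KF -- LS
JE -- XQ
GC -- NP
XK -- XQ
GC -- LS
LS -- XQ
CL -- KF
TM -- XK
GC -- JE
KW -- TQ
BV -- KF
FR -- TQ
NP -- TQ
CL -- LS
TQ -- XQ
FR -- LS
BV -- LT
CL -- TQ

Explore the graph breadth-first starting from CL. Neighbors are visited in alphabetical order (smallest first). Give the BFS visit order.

CL, GC, KF, LS, NP, TM, TQ, XK, GY, JE, LT, BV, FM, FR, KW, XQ

Visit CL; enqueue GC, KF, LS, NP, TM, TQ, XK → queue [GC, KF, LS, NP, TM, TQ, XK]
Visit GC; enqueue GY, JE, LT → queue [KF, LS, NP, TM, TQ, XK, GY, JE, LT]
Visit KF; enqueue BV, FM → queue [LS, NP, TM, TQ, XK, GY, JE, LT, BV, FM]
Visit LS; enqueue FR, KW, XQ → queue [NP, TM, TQ, XK, GY, JE, LT, BV, FM, FR, KW, XQ]
Visit NP → queue [TM, TQ, XK, GY, JE, LT, BV, FM, FR, KW, XQ]
Visit TM → queue [TQ, XK, GY, JE, LT, BV, FM, FR, KW, XQ]
Visit TQ → queue [XK, GY, JE, LT, BV, FM, FR, KW, XQ]
Visit XK → queue [GY, JE, LT, BV, FM, FR, KW, XQ]
Visit GY → queue [JE, LT, BV, FM, FR, KW, XQ]
Visit JE → queue [LT, BV, FM, FR, KW, XQ]
Visit LT → queue [BV, FM, FR, KW, XQ]
Visit BV → queue [FM, FR, KW, XQ]
Visit FM → queue [FR, KW, XQ]
Visit FR → queue [KW, XQ]
Visit KW → queue [XQ]
Visit XQ → queue []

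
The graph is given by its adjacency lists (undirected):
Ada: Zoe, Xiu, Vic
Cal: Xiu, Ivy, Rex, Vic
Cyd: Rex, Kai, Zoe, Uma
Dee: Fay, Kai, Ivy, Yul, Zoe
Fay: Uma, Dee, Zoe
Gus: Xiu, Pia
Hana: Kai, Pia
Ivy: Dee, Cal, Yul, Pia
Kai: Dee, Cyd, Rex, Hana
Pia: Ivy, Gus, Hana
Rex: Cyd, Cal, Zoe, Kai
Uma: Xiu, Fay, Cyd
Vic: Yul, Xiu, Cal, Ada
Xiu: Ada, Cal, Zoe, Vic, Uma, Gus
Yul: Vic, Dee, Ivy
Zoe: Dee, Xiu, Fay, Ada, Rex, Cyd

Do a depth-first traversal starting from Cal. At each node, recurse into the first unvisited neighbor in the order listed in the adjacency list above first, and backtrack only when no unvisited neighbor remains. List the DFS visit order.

Visit Cal
Cal → Xiu
Xiu → Ada
Ada → Zoe
Zoe → Dee
Dee → Fay
Fay → Uma
Uma → Cyd
Cyd → Rex
Rex → Kai
Kai → Hana
Hana → Pia
Pia → Ivy
Ivy → Yul
Yul → Vic
Pia → Gus

Cal, Xiu, Ada, Zoe, Dee, Fay, Uma, Cyd, Rex, Kai, Hana, Pia, Ivy, Yul, Vic, Gus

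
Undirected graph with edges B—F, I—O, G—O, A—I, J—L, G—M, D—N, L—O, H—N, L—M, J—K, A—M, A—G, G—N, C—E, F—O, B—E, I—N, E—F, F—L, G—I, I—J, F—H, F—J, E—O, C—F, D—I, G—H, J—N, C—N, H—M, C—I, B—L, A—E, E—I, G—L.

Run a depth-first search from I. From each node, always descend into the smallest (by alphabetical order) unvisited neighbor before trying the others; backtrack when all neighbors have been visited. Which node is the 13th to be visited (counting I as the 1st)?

Visit I
I → A
A → E
E → B
B → F
F → C
C → N
N → D
N → G
G → H
H → M
M → L
L → J
J → K
L → O

Visit order: I, A, E, B, F, C, N, D, G, H, M, L, J, K, O

J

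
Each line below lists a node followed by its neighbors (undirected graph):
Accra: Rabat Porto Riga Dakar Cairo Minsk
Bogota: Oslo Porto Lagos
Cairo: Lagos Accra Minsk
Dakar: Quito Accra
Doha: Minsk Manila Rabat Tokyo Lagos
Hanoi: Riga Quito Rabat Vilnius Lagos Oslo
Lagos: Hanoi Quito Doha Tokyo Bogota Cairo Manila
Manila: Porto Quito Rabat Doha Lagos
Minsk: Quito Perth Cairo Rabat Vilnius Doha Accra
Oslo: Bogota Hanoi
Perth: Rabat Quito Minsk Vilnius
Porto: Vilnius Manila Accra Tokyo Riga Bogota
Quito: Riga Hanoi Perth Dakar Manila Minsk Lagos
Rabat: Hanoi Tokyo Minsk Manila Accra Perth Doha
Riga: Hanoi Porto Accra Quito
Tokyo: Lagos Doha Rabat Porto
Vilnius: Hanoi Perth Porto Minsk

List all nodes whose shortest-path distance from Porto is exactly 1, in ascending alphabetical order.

Level 0: Porto
Level 1: Accra, Bogota, Manila, Riga, Tokyo, Vilnius
Level 2: Cairo, Dakar, Doha, Hanoi, Lagos, Minsk, Oslo, Perth, Quito, Rabat

Accra, Bogota, Manila, Riga, Tokyo, Vilnius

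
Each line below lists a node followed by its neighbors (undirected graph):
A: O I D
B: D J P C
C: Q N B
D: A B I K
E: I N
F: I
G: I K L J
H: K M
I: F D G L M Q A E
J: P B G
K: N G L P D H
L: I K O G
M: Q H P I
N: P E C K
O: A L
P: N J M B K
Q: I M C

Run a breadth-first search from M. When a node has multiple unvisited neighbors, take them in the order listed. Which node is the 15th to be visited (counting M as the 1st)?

Visit M; enqueue Q, H, P, I → queue [Q, H, P, I]
Visit Q; enqueue C → queue [H, P, I, C]
Visit H; enqueue K → queue [P, I, C, K]
Visit P; enqueue N, J, B → queue [I, C, K, N, J, B]
Visit I; enqueue F, D, G, L, A, E → queue [C, K, N, J, B, F, D, G, L, A, E]
Visit C → queue [K, N, J, B, F, D, G, L, A, E]
Visit K → queue [N, J, B, F, D, G, L, A, E]
Visit N → queue [J, B, F, D, G, L, A, E]
Visit J → queue [B, F, D, G, L, A, E]
Visit B → queue [F, D, G, L, A, E]
Visit F → queue [D, G, L, A, E]
Visit D → queue [G, L, A, E]
Visit G → queue [L, A, E]
Visit L; enqueue O → queue [A, E, O]
Visit A → queue [E, O]
Visit E → queue [O]
Visit O → queue []

Visit order: M, Q, H, P, I, C, K, N, J, B, F, D, G, L, A, E, O

A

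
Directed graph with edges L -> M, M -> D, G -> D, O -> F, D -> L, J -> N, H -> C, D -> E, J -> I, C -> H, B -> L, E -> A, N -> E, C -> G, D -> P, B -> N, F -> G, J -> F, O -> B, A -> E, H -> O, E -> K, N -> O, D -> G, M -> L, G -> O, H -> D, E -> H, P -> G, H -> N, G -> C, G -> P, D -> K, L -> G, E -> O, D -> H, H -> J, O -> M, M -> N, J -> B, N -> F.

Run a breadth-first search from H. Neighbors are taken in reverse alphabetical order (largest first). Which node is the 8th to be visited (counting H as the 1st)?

Visit H; enqueue O, N, J, D, C → queue [O, N, J, D, C]
Visit O; enqueue M, F, B → queue [N, J, D, C, M, F, B]
Visit N; enqueue E → queue [J, D, C, M, F, B, E]
Visit J; enqueue I → queue [D, C, M, F, B, E, I]
Visit D; enqueue P, L, K, G → queue [C, M, F, B, E, I, P, L, K, G]
Visit C → queue [M, F, B, E, I, P, L, K, G]
Visit M → queue [F, B, E, I, P, L, K, G]
Visit F → queue [B, E, I, P, L, K, G]
Visit B → queue [E, I, P, L, K, G]
Visit E; enqueue A → queue [I, P, L, K, G, A]
Visit I → queue [P, L, K, G, A]
Visit P → queue [L, K, G, A]
Visit L → queue [K, G, A]
Visit K → queue [G, A]
Visit G → queue [A]
Visit A → queue []

Visit order: H, O, N, J, D, C, M, F, B, E, I, P, L, K, G, A

F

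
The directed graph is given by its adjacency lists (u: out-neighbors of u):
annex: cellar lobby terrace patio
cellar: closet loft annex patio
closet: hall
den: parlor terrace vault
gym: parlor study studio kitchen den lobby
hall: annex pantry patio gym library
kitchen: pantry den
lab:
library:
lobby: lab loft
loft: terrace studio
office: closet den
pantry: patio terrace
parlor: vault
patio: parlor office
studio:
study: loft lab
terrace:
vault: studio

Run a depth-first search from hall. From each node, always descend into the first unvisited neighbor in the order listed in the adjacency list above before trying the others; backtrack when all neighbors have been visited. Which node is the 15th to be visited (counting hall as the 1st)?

Visit hall
hall → annex
annex → cellar
cellar → closet
cellar → loft
loft → terrace
loft → studio
cellar → patio
patio → parlor
parlor → vault
patio → office
office → den
annex → lobby
lobby → lab
hall → pantry
hall → gym
gym → study
gym → kitchen
hall → library

Visit order: hall, annex, cellar, closet, loft, terrace, studio, patio, parlor, vault, office, den, lobby, lab, pantry, gym, study, kitchen, library

pantry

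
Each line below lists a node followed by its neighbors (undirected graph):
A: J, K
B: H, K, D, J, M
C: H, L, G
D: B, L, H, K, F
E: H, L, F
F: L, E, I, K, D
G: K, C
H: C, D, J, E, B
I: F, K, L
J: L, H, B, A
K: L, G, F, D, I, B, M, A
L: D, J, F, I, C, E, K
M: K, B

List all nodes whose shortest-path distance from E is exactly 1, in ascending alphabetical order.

F, H, L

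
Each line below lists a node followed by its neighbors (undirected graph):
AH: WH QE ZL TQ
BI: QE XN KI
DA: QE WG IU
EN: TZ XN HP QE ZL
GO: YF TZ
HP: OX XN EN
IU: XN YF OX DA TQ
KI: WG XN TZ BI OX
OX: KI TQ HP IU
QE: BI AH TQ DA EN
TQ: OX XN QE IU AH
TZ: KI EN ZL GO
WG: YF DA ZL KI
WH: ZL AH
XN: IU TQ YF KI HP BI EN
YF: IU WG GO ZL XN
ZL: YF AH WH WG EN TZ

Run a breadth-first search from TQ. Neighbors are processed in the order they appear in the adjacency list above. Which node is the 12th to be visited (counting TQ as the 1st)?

DA

Visit TQ; enqueue OX, XN, QE, IU, AH → queue [OX, XN, QE, IU, AH]
Visit OX; enqueue KI, HP → queue [XN, QE, IU, AH, KI, HP]
Visit XN; enqueue YF, BI, EN → queue [QE, IU, AH, KI, HP, YF, BI, EN]
Visit QE; enqueue DA → queue [IU, AH, KI, HP, YF, BI, EN, DA]
Visit IU → queue [AH, KI, HP, YF, BI, EN, DA]
Visit AH; enqueue WH, ZL → queue [KI, HP, YF, BI, EN, DA, WH, ZL]
Visit KI; enqueue WG, TZ → queue [HP, YF, BI, EN, DA, WH, ZL, WG, TZ]
Visit HP → queue [YF, BI, EN, DA, WH, ZL, WG, TZ]
Visit YF; enqueue GO → queue [BI, EN, DA, WH, ZL, WG, TZ, GO]
Visit BI → queue [EN, DA, WH, ZL, WG, TZ, GO]
Visit EN → queue [DA, WH, ZL, WG, TZ, GO]
Visit DA → queue [WH, ZL, WG, TZ, GO]
Visit WH → queue [ZL, WG, TZ, GO]
Visit ZL → queue [WG, TZ, GO]
Visit WG → queue [TZ, GO]
Visit TZ → queue [GO]
Visit GO → queue []

Visit order: TQ, OX, XN, QE, IU, AH, KI, HP, YF, BI, EN, DA, WH, ZL, WG, TZ, GO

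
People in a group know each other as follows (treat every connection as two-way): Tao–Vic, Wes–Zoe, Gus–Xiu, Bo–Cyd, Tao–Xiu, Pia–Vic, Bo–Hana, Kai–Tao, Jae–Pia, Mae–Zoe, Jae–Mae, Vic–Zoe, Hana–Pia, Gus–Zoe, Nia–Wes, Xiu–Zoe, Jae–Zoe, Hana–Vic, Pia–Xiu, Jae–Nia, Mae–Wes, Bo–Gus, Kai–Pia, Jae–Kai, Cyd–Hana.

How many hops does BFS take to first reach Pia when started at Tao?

2

Level 0: Tao
Level 1: Kai, Vic, Xiu
Level 2: Gus, Hana, Jae, Pia, Zoe
Level 3: Bo, Cyd, Mae, Nia, Wes
Pia first appears at level 2.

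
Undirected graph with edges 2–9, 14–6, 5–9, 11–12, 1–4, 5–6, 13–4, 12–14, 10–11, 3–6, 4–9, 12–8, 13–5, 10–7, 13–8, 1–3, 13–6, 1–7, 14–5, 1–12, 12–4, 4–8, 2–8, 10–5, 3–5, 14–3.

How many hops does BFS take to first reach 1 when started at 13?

2

Level 0: 13
Level 1: 4, 5, 6, 8
Level 2: 1, 2, 3, 9, 10, 12, 14
Level 3: 7, 11
1 first appears at level 2.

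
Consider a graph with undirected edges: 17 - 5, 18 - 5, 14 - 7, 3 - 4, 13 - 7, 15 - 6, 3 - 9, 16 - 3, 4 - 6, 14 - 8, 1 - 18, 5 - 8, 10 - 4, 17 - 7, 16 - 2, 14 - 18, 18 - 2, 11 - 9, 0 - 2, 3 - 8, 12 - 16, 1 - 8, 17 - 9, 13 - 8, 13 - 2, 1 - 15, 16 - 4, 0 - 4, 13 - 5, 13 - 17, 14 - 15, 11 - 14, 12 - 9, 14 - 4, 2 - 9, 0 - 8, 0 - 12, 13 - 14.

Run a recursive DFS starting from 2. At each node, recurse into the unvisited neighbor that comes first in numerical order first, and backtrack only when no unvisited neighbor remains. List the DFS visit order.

2 → 0 → 4 → 3 → 8 → 1 → 15 → 6 → 14 → 7 → 13 → 5 → 17 → 9 → 11 → 12 → 16 → 18 → 10

Visit 2
2 → 0
0 → 4
4 → 3
3 → 8
8 → 1
1 → 15
15 → 6
15 → 14
14 → 7
7 → 13
13 → 5
5 → 17
17 → 9
9 → 11
9 → 12
12 → 16
5 → 18
4 → 10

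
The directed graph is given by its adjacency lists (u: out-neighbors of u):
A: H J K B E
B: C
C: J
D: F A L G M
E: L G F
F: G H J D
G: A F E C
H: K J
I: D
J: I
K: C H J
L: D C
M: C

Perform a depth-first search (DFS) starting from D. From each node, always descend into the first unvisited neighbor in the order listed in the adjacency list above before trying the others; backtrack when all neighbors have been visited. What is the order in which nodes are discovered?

Visit D
D → F
F → G
G → A
A → H
H → K
K → C
C → J
J → I
A → B
A → E
E → L
D → M

D -> F -> G -> A -> H -> K -> C -> J -> I -> B -> E -> L -> M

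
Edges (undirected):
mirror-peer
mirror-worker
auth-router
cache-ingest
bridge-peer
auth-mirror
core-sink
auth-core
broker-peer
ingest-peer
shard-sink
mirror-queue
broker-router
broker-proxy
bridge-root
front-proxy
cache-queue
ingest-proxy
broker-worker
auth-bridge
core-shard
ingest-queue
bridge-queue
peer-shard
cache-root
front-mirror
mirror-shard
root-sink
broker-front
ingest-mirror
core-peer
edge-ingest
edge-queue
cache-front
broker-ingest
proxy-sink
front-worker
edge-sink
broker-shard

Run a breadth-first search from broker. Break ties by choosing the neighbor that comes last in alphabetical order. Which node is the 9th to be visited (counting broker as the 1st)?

Visit broker; enqueue worker, shard, router, proxy, peer, ingest, front → queue [worker, shard, router, proxy, peer, ingest, front]
Visit worker; enqueue mirror → queue [shard, router, proxy, peer, ingest, front, mirror]
Visit shard; enqueue sink, core → queue [router, proxy, peer, ingest, front, mirror, sink, core]
Visit router; enqueue auth → queue [proxy, peer, ingest, front, mirror, sink, core, auth]
Visit proxy → queue [peer, ingest, front, mirror, sink, core, auth]
Visit peer; enqueue bridge → queue [ingest, front, mirror, sink, core, auth, bridge]
Visit ingest; enqueue queue, edge, cache → queue [front, mirror, sink, core, auth, bridge, queue, edge, cache]
Visit front → queue [mirror, sink, core, auth, bridge, queue, edge, cache]
Visit mirror → queue [sink, core, auth, bridge, queue, edge, cache]
Visit sink; enqueue root → queue [core, auth, bridge, queue, edge, cache, root]
Visit core → queue [auth, bridge, queue, edge, cache, root]
Visit auth → queue [bridge, queue, edge, cache, root]
Visit bridge → queue [queue, edge, cache, root]
Visit queue → queue [edge, cache, root]
Visit edge → queue [cache, root]
Visit cache → queue [root]
Visit root → queue []

Visit order: broker, worker, shard, router, proxy, peer, ingest, front, mirror, sink, core, auth, bridge, queue, edge, cache, root

mirror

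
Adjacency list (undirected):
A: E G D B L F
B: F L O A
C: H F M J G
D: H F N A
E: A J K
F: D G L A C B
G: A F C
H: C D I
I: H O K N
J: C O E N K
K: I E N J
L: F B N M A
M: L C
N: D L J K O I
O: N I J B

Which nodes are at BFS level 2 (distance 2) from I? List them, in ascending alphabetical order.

Level 0: I
Level 1: H, K, N, O
Level 2: B, C, D, E, J, L
Level 3: A, F, G, M

B, C, D, E, J, L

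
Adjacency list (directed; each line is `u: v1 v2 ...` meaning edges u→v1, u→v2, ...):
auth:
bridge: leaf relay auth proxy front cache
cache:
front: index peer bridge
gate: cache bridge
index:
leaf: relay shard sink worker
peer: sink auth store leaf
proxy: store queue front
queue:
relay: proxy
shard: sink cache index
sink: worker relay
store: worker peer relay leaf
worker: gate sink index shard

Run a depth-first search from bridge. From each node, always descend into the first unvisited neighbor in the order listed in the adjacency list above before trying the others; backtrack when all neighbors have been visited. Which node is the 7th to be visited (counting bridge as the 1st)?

Visit bridge
bridge → leaf
leaf → relay
relay → proxy
proxy → store
store → worker
worker → gate
gate → cache
worker → sink
worker → index
worker → shard
store → peer
peer → auth
proxy → queue
proxy → front

Visit order: bridge, leaf, relay, proxy, store, worker, gate, cache, sink, index, shard, peer, auth, queue, front

gate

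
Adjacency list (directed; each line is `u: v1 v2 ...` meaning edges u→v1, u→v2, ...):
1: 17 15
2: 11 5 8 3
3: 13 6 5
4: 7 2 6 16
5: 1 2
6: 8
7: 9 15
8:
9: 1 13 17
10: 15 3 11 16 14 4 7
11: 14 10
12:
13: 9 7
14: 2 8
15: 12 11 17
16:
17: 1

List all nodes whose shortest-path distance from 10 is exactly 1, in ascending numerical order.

Level 0: 10
Level 1: 3, 4, 7, 11, 14, 15, 16
Level 2: 2, 5, 6, 8, 9, 12, 13, 17
Level 3: 1

3, 4, 7, 11, 14, 15, 16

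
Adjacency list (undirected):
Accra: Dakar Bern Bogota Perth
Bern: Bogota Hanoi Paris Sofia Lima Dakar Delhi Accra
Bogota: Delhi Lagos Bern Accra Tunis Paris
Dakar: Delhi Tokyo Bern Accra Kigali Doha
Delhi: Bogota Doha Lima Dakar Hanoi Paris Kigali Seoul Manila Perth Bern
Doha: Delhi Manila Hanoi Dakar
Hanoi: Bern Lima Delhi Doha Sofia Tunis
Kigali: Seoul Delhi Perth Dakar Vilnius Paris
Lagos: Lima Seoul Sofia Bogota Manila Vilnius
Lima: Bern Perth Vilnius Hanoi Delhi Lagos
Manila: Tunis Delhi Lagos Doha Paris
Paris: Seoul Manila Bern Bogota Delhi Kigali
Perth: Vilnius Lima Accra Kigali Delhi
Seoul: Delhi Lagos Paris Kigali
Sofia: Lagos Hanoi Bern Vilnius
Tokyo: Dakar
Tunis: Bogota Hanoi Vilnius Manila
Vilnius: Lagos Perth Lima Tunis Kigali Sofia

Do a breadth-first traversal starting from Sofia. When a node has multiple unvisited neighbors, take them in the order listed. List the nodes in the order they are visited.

Sofia -> Lagos -> Hanoi -> Bern -> Vilnius -> Lima -> Seoul -> Bogota -> Manila -> Delhi -> Doha -> Tunis -> Paris -> Dakar -> Accra -> Perth -> Kigali -> Tokyo

Visit Sofia; enqueue Lagos, Hanoi, Bern, Vilnius → queue [Lagos, Hanoi, Bern, Vilnius]
Visit Lagos; enqueue Lima, Seoul, Bogota, Manila → queue [Hanoi, Bern, Vilnius, Lima, Seoul, Bogota, Manila]
Visit Hanoi; enqueue Delhi, Doha, Tunis → queue [Bern, Vilnius, Lima, Seoul, Bogota, Manila, Delhi, Doha, Tunis]
Visit Bern; enqueue Paris, Dakar, Accra → queue [Vilnius, Lima, Seoul, Bogota, Manila, Delhi, Doha, Tunis, Paris, Dakar, Accra]
Visit Vilnius; enqueue Perth, Kigali → queue [Lima, Seoul, Bogota, Manila, Delhi, Doha, Tunis, Paris, Dakar, Accra, Perth, Kigali]
Visit Lima → queue [Seoul, Bogota, Manila, Delhi, Doha, Tunis, Paris, Dakar, Accra, Perth, Kigali]
Visit Seoul → queue [Bogota, Manila, Delhi, Doha, Tunis, Paris, Dakar, Accra, Perth, Kigali]
Visit Bogota → queue [Manila, Delhi, Doha, Tunis, Paris, Dakar, Accra, Perth, Kigali]
Visit Manila → queue [Delhi, Doha, Tunis, Paris, Dakar, Accra, Perth, Kigali]
Visit Delhi → queue [Doha, Tunis, Paris, Dakar, Accra, Perth, Kigali]
Visit Doha → queue [Tunis, Paris, Dakar, Accra, Perth, Kigali]
Visit Tunis → queue [Paris, Dakar, Accra, Perth, Kigali]
Visit Paris → queue [Dakar, Accra, Perth, Kigali]
Visit Dakar; enqueue Tokyo → queue [Accra, Perth, Kigali, Tokyo]
Visit Accra → queue [Perth, Kigali, Tokyo]
Visit Perth → queue [Kigali, Tokyo]
Visit Kigali → queue [Tokyo]
Visit Tokyo → queue []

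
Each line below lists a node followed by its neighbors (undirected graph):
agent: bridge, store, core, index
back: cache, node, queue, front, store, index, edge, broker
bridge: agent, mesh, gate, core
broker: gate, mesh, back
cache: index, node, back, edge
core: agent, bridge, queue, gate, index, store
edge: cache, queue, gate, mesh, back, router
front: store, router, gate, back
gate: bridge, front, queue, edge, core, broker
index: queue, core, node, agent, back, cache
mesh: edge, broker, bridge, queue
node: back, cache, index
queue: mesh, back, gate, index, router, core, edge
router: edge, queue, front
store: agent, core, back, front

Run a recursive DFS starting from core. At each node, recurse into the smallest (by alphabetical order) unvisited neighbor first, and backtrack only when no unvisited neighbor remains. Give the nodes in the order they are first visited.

Visit core
core → agent
agent → bridge
bridge → gate
gate → broker
broker → back
back → cache
cache → edge
edge → mesh
mesh → queue
queue → index
index → node
queue → router
router → front
front → store

core, agent, bridge, gate, broker, back, cache, edge, mesh, queue, index, node, router, front, store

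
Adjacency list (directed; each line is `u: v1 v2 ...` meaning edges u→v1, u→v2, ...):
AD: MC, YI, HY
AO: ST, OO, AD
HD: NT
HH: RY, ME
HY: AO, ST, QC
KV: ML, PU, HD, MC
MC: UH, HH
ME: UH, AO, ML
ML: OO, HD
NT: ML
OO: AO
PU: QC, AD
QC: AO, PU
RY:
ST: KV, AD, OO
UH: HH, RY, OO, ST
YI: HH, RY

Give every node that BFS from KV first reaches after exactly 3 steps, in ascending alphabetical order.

AO, HY, ME, RY, ST, YI

Level 0: KV
Level 1: HD, MC, ML, PU
Level 2: AD, HH, NT, OO, QC, UH
Level 3: AO, HY, ME, RY, ST, YI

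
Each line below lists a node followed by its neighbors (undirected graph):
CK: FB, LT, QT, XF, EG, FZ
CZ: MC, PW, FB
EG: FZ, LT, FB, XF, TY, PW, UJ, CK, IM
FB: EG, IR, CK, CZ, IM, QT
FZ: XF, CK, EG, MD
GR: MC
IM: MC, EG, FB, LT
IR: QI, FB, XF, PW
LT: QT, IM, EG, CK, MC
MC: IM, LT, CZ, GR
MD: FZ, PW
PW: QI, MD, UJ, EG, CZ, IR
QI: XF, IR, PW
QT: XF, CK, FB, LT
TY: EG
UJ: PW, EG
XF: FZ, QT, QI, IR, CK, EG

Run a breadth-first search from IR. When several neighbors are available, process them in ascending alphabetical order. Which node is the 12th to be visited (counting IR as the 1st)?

UJ

Visit IR; enqueue FB, PW, QI, XF → queue [FB, PW, QI, XF]
Visit FB; enqueue CK, CZ, EG, IM, QT → queue [PW, QI, XF, CK, CZ, EG, IM, QT]
Visit PW; enqueue MD, UJ → queue [QI, XF, CK, CZ, EG, IM, QT, MD, UJ]
Visit QI → queue [XF, CK, CZ, EG, IM, QT, MD, UJ]
Visit XF; enqueue FZ → queue [CK, CZ, EG, IM, QT, MD, UJ, FZ]
Visit CK; enqueue LT → queue [CZ, EG, IM, QT, MD, UJ, FZ, LT]
Visit CZ; enqueue MC → queue [EG, IM, QT, MD, UJ, FZ, LT, MC]
Visit EG; enqueue TY → queue [IM, QT, MD, UJ, FZ, LT, MC, TY]
Visit IM → queue [QT, MD, UJ, FZ, LT, MC, TY]
Visit QT → queue [MD, UJ, FZ, LT, MC, TY]
Visit MD → queue [UJ, FZ, LT, MC, TY]
Visit UJ → queue [FZ, LT, MC, TY]
Visit FZ → queue [LT, MC, TY]
Visit LT → queue [MC, TY]
Visit MC; enqueue GR → queue [TY, GR]
Visit TY → queue [GR]
Visit GR → queue []

Visit order: IR, FB, PW, QI, XF, CK, CZ, EG, IM, QT, MD, UJ, FZ, LT, MC, TY, GR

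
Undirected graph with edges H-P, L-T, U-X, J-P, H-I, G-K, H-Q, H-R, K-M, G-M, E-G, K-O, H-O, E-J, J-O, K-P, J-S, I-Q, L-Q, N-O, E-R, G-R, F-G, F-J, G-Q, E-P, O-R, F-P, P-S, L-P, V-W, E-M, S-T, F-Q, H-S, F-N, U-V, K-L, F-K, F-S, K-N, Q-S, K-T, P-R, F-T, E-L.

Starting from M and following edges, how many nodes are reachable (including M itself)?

BFS from M visits: M, K, G, E, T, P, O, N, L, F, R, Q, J, S, H, I
Reachable nodes: 16 of 20 total.

16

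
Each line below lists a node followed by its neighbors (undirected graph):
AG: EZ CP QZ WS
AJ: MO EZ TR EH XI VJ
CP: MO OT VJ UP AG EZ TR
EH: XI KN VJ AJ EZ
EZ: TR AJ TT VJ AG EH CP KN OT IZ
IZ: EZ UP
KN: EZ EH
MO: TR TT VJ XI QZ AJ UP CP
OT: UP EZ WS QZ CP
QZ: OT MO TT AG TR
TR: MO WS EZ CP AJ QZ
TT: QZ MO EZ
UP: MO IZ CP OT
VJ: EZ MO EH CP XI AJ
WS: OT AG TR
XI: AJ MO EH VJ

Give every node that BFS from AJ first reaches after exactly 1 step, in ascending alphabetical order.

Level 0: AJ
Level 1: EH, EZ, MO, TR, VJ, XI
Level 2: AG, CP, IZ, KN, OT, QZ, TT, UP, WS

EH, EZ, MO, TR, VJ, XI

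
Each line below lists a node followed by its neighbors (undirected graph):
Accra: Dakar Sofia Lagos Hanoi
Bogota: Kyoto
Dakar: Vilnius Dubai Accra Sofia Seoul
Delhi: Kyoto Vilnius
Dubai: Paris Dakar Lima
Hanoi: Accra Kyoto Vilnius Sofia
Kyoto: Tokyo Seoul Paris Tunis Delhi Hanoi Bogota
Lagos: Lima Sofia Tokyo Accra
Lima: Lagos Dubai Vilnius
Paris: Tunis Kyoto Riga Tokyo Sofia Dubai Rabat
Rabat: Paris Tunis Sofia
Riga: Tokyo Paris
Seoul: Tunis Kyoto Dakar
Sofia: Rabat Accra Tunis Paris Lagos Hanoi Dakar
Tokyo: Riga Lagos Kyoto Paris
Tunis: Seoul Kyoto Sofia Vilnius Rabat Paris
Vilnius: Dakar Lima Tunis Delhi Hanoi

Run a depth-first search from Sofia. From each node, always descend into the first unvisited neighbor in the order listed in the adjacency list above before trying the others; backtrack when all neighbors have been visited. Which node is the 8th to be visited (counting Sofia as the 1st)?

Visit Sofia
Sofia → Rabat
Rabat → Paris
Paris → Tunis
Tunis → Seoul
Seoul → Kyoto
Kyoto → Tokyo
Tokyo → Riga
Tokyo → Lagos
Lagos → Lima
Lima → Dubai
Dubai → Dakar
Dakar → Vilnius
Vilnius → Delhi
Vilnius → Hanoi
Hanoi → Accra
Kyoto → Bogota

Visit order: Sofia, Rabat, Paris, Tunis, Seoul, Kyoto, Tokyo, Riga, Lagos, Lima, Dubai, Dakar, Vilnius, Delhi, Hanoi, Accra, Bogota

Riga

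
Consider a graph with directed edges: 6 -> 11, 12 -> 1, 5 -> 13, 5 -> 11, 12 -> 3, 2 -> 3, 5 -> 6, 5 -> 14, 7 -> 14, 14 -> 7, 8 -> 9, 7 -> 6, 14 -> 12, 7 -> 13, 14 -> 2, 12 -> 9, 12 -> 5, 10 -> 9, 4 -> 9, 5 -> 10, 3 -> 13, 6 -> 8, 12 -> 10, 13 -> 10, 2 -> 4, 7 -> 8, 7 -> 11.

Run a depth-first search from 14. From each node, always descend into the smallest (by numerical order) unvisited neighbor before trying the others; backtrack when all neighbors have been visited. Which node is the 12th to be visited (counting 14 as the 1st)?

Visit 14
14 → 2
2 → 3
3 → 13
13 → 10
10 → 9
2 → 4
14 → 7
7 → 6
6 → 8
6 → 11
14 → 12
12 → 1
12 → 5

Visit order: 14, 2, 3, 13, 10, 9, 4, 7, 6, 8, 11, 12, 1, 5

12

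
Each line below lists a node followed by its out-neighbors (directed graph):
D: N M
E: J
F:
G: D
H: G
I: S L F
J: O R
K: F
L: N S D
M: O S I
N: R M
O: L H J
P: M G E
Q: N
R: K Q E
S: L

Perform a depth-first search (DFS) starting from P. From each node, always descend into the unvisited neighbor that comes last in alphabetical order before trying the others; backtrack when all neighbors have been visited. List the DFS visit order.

P -> M -> S -> L -> N -> R -> Q -> K -> F -> E -> J -> O -> H -> G -> D -> I

Visit P
P → M
M → S
S → L
L → N
N → R
R → Q
R → K
K → F
R → E
E → J
J → O
O → H
H → G
G → D
M → I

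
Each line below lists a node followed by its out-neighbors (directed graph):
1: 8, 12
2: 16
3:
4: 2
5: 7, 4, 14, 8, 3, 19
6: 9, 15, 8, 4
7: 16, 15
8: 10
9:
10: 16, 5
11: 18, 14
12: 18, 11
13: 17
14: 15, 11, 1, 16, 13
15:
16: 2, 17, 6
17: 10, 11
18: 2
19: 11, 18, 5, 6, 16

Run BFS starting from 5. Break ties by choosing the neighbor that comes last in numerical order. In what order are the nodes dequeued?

Visit 5; enqueue 19, 14, 8, 7, 4, 3 → queue [19, 14, 8, 7, 4, 3]
Visit 19; enqueue 18, 16, 11, 6 → queue [14, 8, 7, 4, 3, 18, 16, 11, 6]
Visit 14; enqueue 15, 13, 1 → queue [8, 7, 4, 3, 18, 16, 11, 6, 15, 13, 1]
Visit 8; enqueue 10 → queue [7, 4, 3, 18, 16, 11, 6, 15, 13, 1, 10]
Visit 7 → queue [4, 3, 18, 16, 11, 6, 15, 13, 1, 10]
Visit 4; enqueue 2 → queue [3, 18, 16, 11, 6, 15, 13, 1, 10, 2]
Visit 3 → queue [18, 16, 11, 6, 15, 13, 1, 10, 2]
Visit 18 → queue [16, 11, 6, 15, 13, 1, 10, 2]
Visit 16; enqueue 17 → queue [11, 6, 15, 13, 1, 10, 2, 17]
Visit 11 → queue [6, 15, 13, 1, 10, 2, 17]
Visit 6; enqueue 9 → queue [15, 13, 1, 10, 2, 17, 9]
Visit 15 → queue [13, 1, 10, 2, 17, 9]
Visit 13 → queue [1, 10, 2, 17, 9]
Visit 1; enqueue 12 → queue [10, 2, 17, 9, 12]
Visit 10 → queue [2, 17, 9, 12]
Visit 2 → queue [17, 9, 12]
Visit 17 → queue [9, 12]
Visit 9 → queue [12]
Visit 12 → queue []

5, 19, 14, 8, 7, 4, 3, 18, 16, 11, 6, 15, 13, 1, 10, 2, 17, 9, 12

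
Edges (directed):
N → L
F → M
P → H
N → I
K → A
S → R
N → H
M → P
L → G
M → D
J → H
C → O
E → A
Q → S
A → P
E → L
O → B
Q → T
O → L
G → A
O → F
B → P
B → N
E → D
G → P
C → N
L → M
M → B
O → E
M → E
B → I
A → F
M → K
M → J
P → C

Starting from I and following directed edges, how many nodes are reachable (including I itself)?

1

BFS from I visits: I
Reachable nodes: 1 of 20 total.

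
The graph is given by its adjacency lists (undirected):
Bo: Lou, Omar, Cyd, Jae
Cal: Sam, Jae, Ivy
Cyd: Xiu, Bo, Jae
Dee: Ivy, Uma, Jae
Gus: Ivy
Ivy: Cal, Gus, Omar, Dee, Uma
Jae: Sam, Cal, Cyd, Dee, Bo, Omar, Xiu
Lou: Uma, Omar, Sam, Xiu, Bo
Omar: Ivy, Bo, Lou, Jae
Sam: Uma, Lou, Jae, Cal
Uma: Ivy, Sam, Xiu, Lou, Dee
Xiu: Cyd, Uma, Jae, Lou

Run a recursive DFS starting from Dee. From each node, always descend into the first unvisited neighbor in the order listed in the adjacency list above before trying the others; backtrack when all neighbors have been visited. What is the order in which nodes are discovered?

Visit Dee
Dee → Ivy
Ivy → Cal
Cal → Sam
Sam → Uma
Uma → Xiu
Xiu → Cyd
Cyd → Bo
Bo → Lou
Lou → Omar
Omar → Jae
Ivy → Gus

Dee Ivy Cal Sam Uma Xiu Cyd Bo Lou Omar Jae Gus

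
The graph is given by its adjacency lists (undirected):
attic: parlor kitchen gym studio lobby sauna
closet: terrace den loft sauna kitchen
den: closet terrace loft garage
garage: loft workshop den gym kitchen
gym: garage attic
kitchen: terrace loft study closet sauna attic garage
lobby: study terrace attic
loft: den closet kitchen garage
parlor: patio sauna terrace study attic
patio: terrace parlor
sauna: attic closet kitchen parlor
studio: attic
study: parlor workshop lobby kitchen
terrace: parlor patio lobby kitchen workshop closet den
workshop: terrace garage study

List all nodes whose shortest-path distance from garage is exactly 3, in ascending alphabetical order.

Level 0: garage
Level 1: den, gym, kitchen, loft, workshop
Level 2: attic, closet, sauna, study, terrace
Level 3: lobby, parlor, patio, studio

lobby, parlor, patio, studio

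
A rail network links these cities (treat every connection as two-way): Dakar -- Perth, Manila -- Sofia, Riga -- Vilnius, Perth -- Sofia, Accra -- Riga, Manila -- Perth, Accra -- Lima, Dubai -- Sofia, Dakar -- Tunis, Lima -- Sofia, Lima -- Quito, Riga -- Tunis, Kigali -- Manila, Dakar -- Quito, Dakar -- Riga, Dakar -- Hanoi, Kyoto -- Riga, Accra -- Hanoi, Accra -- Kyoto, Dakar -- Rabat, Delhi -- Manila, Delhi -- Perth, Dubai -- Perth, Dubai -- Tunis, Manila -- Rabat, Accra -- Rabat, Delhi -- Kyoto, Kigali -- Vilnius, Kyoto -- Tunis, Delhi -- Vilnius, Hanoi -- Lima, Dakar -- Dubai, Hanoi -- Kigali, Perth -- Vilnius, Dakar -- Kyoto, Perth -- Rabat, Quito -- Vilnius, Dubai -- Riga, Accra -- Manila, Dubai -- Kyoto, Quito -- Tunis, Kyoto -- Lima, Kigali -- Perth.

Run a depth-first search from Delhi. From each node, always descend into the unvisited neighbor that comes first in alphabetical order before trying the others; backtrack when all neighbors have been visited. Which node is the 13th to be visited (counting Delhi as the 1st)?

Visit Delhi
Delhi → Kyoto
Kyoto → Accra
Accra → Hanoi
Hanoi → Dakar
Dakar → Dubai
Dubai → Perth
Perth → Kigali
Kigali → Manila
Manila → Rabat
Manila → Sofia
Sofia → Lima
Lima → Quito
Quito → Tunis
Tunis → Riga
Riga → Vilnius

Visit order: Delhi, Kyoto, Accra, Hanoi, Dakar, Dubai, Perth, Kigali, Manila, Rabat, Sofia, Lima, Quito, Tunis, Riga, Vilnius

Quito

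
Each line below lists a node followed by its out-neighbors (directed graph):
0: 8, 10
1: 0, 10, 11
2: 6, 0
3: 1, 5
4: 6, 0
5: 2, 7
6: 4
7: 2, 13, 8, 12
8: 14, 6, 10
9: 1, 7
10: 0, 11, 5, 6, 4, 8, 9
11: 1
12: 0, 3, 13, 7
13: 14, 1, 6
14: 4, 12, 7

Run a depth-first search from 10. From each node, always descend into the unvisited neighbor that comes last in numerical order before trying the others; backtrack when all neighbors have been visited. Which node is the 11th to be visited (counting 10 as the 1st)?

7

Visit 10
10 → 11
11 → 1
1 → 0
0 → 8
8 → 14
14 → 12
12 → 13
13 → 6
6 → 4
12 → 7
7 → 2
12 → 3
3 → 5
10 → 9

Visit order: 10, 11, 1, 0, 8, 14, 12, 13, 6, 4, 7, 2, 3, 5, 9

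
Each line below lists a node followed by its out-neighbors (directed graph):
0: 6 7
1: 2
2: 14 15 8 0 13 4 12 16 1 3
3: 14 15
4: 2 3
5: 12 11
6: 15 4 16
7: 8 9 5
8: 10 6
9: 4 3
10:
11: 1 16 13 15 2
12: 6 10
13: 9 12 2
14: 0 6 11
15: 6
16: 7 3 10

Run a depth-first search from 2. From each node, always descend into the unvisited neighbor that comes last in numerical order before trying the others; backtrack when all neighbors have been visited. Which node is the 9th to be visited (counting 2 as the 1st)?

Visit 2
2 → 16
16 → 10
16 → 7
7 → 9
9 → 4
4 → 3
3 → 15
15 → 6
3 → 14
14 → 11
11 → 13
13 → 12
11 → 1
14 → 0
7 → 8
7 → 5

Visit order: 2, 16, 10, 7, 9, 4, 3, 15, 6, 14, 11, 13, 12, 1, 0, 8, 5

6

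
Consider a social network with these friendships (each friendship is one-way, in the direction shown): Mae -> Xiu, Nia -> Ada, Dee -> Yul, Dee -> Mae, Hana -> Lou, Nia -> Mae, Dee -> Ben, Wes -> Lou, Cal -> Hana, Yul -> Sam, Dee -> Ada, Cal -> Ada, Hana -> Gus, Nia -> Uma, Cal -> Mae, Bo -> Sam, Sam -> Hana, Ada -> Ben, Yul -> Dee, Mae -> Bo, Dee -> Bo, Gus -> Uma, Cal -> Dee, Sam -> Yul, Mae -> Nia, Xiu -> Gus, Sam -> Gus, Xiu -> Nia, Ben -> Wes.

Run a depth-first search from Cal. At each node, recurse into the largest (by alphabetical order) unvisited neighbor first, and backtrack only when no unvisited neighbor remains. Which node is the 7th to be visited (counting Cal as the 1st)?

Visit Cal
Cal → Mae
Mae → Xiu
Xiu → Nia
Nia → Uma
Nia → Ada
Ada → Ben
Ben → Wes
Wes → Lou
Xiu → Gus
Mae → Bo
Bo → Sam
Sam → Yul
Yul → Dee
Sam → Hana

Visit order: Cal, Mae, Xiu, Nia, Uma, Ada, Ben, Wes, Lou, Gus, Bo, Sam, Yul, Dee, Hana

Ben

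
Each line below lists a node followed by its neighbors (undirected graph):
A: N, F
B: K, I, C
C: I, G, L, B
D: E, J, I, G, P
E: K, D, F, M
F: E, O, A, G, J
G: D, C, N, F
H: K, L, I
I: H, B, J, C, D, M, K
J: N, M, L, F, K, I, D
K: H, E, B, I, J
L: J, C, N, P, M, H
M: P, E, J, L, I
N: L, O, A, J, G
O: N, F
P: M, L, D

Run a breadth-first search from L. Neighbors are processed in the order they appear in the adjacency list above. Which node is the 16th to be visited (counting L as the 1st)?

E

Visit L; enqueue J, C, N, P, M, H → queue [J, C, N, P, M, H]
Visit J; enqueue F, K, I, D → queue [C, N, P, M, H, F, K, I, D]
Visit C; enqueue G, B → queue [N, P, M, H, F, K, I, D, G, B]
Visit N; enqueue O, A → queue [P, M, H, F, K, I, D, G, B, O, A]
Visit P → queue [M, H, F, K, I, D, G, B, O, A]
Visit M; enqueue E → queue [H, F, K, I, D, G, B, O, A, E]
Visit H → queue [F, K, I, D, G, B, O, A, E]
Visit F → queue [K, I, D, G, B, O, A, E]
Visit K → queue [I, D, G, B, O, A, E]
Visit I → queue [D, G, B, O, A, E]
Visit D → queue [G, B, O, A, E]
Visit G → queue [B, O, A, E]
Visit B → queue [O, A, E]
Visit O → queue [A, E]
Visit A → queue [E]
Visit E → queue []

Visit order: L, J, C, N, P, M, H, F, K, I, D, G, B, O, A, E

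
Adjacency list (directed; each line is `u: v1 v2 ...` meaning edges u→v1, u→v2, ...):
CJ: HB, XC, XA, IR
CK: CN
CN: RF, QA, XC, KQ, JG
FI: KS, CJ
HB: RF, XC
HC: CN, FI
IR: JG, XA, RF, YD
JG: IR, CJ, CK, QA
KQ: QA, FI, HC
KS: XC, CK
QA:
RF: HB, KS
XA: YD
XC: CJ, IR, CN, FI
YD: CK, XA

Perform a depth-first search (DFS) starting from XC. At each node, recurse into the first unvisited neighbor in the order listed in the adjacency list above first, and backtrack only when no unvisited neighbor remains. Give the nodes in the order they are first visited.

XC → CJ → HB → RF → KS → CK → CN → QA → KQ → FI → HC → JG → IR → XA → YD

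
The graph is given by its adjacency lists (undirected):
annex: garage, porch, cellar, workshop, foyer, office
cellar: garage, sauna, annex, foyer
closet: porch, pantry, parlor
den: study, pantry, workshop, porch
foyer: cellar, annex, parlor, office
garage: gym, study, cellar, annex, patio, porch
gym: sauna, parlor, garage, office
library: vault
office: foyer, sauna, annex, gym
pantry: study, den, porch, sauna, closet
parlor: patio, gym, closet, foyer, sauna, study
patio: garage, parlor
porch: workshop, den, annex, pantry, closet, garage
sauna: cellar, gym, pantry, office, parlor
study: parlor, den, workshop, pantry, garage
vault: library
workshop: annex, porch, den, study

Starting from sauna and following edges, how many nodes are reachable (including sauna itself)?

15

BFS from sauna visits: sauna, cellar, gym, pantry, office, parlor, garage, annex, foyer, study, den, porch, closet, patio, workshop
Reachable nodes: 15 of 17 total.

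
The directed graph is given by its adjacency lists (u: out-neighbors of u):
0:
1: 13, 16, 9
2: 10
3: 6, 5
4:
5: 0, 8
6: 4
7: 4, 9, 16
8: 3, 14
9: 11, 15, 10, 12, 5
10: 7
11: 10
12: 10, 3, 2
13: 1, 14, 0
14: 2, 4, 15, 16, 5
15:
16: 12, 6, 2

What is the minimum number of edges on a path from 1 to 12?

Level 0: 1
Level 1: 9, 13, 16
Level 2: 0, 2, 5, 6, 10, 11, 12, 14, 15
Level 3: 3, 4, 7, 8
12 first appears at level 2.

2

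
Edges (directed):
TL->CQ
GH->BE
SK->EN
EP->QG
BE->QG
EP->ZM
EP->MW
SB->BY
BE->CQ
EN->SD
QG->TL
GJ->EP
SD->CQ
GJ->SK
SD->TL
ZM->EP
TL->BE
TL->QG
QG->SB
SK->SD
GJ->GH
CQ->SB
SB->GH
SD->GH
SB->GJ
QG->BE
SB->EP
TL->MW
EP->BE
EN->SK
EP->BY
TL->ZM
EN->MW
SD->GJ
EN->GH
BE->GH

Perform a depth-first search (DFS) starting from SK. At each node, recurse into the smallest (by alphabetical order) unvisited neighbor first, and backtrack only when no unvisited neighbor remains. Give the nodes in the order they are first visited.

SK -> EN -> GH -> BE -> CQ -> SB -> BY -> EP -> MW -> QG -> TL -> ZM -> GJ -> SD

Visit SK
SK → EN
EN → GH
GH → BE
BE → CQ
CQ → SB
SB → BY
SB → EP
EP → MW
EP → QG
QG → TL
TL → ZM
SB → GJ
EN → SD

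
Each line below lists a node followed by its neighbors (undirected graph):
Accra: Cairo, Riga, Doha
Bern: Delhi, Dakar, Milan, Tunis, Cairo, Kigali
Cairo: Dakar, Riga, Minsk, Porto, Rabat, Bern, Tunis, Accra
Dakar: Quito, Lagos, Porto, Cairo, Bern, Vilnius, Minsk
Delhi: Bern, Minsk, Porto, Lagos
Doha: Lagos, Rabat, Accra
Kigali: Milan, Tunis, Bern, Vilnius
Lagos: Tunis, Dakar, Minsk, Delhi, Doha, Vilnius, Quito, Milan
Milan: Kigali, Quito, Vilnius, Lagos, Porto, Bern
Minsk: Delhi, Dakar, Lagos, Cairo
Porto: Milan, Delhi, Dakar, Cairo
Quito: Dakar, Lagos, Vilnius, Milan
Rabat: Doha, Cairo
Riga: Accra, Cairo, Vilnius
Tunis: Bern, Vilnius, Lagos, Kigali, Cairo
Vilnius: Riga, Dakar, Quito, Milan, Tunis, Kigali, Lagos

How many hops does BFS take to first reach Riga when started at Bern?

Level 0: Bern
Level 1: Cairo, Dakar, Delhi, Kigali, Milan, Tunis
Level 2: Accra, Lagos, Minsk, Porto, Quito, Rabat, Riga, Vilnius
Level 3: Doha
Riga first appears at level 2.

2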